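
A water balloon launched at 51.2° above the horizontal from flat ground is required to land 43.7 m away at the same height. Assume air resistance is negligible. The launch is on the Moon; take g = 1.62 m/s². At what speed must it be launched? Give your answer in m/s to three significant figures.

From R = (v₀² / g) sin 2θ: v₀ = √(gR / sin 2θ).
v₀ = √(1.62 × 43.7 / sin 102.4°) = √(70.79 / 0.9767) = √72.485 = 8.514 m/s.

8.51 m/s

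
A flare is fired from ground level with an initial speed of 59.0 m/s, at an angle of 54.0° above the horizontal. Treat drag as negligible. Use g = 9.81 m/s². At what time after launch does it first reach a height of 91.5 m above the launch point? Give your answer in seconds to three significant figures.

Horizontal component vₓ = 59.00 cos 54.0° = 34.68 m/s; vertical v_y0 = 59.00 sin 54.0° = 47.73 m/s.
Height y(t) = 47.73 t − 4.905 t² = 91.5 gives 4.905 t² − 47.73 t + 91.5 = 0.
Quadratic formula: t = (47.73 ± √483.11) / 9.81 = (47.73 ± 21.98) / 9.81 → t = 2.625 s or 7.106 s.
The first (ascending) time is 2.625 s.

2.63 s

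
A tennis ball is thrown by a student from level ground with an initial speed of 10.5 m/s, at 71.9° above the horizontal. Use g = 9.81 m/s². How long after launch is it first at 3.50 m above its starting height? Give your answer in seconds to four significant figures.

0.4504 s

Horizontal component vₓ = 10.50 cos 71.9° = 3.262 m/s; vertical v_y0 = 10.50 sin 71.9° = 9.980 m/s.
Set y = v_y0 t − ½ g t² = 3.50: 4.905 t² − 9.980 t + 3.50 = 0.
Quadratic formula: t = (9.980 ± √30.939) / 9.81 = (9.980 ± 5.562) / 9.81 → t = 0.4504 s or 1.584 s.
The first (ascending) time is 0.4504 s.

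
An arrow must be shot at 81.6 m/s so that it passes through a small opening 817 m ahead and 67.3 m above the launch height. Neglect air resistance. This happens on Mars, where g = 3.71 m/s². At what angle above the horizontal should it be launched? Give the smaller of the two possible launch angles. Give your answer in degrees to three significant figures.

Trajectory: y = x tanθ − g x² (1 + tan²θ)/(2v₀²). With x = 817, y = 67.3, v₀ = 81.6, g = 3.71:
186.0 tan²θ − 817 tanθ + (253.3) = 0.
tanθ = [817 ± √(817² − 4 × 186.0 × (253.3))] / (2 × 186.0) = (817 ± 692.2) / 371.9, giving tanθ = 0.3356 or 4.058.
θ = 18.55° or 76.16°; the smaller is 18.55°.

18.6°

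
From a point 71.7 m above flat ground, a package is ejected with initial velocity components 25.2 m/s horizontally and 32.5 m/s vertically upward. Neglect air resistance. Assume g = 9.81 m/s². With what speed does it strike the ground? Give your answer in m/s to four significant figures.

55.66 m/s

With up positive and y = 0 at the ground: y(t) = 71.7 + (32.50) t − 4.905 t². Setting y = 0 and taking the positive root: t = [32.50 + √(32.50² + 2·9.81·71.7)] / 9.81 = (32.50 + 49.63) / 9.81 = 8.372 s.
Vertical velocity at impact: v_y = v_y0 − g t = 32.50 − 9.81 × 8.372 = −49.63 m/s.
Speed: |v| = √(vₓ² + v_y²) = √(25.20² + 49.63²) = 55.66 m/s.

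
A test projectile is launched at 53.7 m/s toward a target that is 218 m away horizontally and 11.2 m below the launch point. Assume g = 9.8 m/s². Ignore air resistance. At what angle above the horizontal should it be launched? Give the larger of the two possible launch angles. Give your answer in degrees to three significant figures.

Trajectory: y = x tanθ − g x² (1 + tan²θ)/(2v₀²). With x = 218, y = −11.2, v₀ = 53.7, g = 9.80:
80.75 tan²θ − 218 tanθ + (69.55) = 0.
tanθ = [218 ± √(218² − 4 × 80.75 × (69.55))] / (2 × 80.75) = (218 ± 158.3) / 161.5, giving tanθ = 0.3697 or 2.330.
θ = 20.29° or 66.77°; the larger is 66.77°.

66.8°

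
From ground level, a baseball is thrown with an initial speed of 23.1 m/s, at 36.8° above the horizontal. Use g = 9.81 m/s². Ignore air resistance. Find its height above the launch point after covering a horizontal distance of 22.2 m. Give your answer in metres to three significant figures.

Resolve: vₓ = 23.10 cos 36.8° = 18.50 m/s and v_y0 = 23.10 sin 36.8° = 13.84 m/s.
At x = 22.2 m, t = x/vₓ = 22.2/18.50 = 1.200 s.
Height: y = v_y0 t − ½ g t² = 13.84 × 1.200 − 4.905 × 1.200² = 16.61 − 7.066 = 9.542 m.

9.54 m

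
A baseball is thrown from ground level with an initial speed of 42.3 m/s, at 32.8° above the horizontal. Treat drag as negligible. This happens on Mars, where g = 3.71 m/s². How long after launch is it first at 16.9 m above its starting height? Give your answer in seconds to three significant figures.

Horizontal component vₓ = 42.30 cos 32.8° = 35.56 m/s; vertical v_y0 = 42.30 sin 32.8° = 22.91 m/s.
Height y(t) = 22.91 t − 1.855 t² = 16.9 gives 1.855 t² − 22.91 t + 16.9 = 0.
Quadratic formula: t = (22.91 ± √399.67) / 3.71 = (22.91 ± 19.99) / 3.71 → t = 0.7878 s or 11.56 s.
The first (ascending) time is 0.7878 s.

0.788 s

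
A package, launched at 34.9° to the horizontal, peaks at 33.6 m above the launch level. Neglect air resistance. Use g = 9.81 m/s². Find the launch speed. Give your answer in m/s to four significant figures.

44.88 m/s

At the peak v_y = 0, so v_y0 = √(2gH) = √(2 × 9.81 × 33.6) = 25.68 m/s.
v_y0 = v₀ sin θ ⇒ v₀ = 25.68 / sin 34.9° = 44.88 m/s.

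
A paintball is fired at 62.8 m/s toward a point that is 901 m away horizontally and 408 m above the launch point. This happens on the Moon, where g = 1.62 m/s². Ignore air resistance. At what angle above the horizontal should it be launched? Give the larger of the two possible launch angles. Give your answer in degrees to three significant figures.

Trajectory: y = x tanθ − g x² (1 + tan²θ)/(2v₀²). With x = 901, y = 408, v₀ = 62.8, g = 1.62:
166.7 tan²θ − 901 tanθ + (574.7) = 0.
tanθ = [901 ± √(901² − 4 × 166.7 × (574.7))] / (2 × 166.7) = (901 ± 654.6) / 333.5, giving tanθ = 0.7389 or 4.665.
θ = 36.46° or 77.90°; the larger is 77.90°.

77.9°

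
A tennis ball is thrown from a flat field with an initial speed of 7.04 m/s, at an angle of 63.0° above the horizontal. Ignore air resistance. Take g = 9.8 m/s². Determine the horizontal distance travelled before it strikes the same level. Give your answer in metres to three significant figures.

4.09 m

Resolve: vₓ = 7.040 cos 63.0° = 3.196 m/s and v_y0 = 7.040 sin 63.0° = 6.273 m/s.
Time aloft: T = 2 v_y0 / g = 2 × 6.273 / 9.80 = 1.280 s.
Horizontal distance R = vₓ T = 3.196 × 1.280 = 4.091 m.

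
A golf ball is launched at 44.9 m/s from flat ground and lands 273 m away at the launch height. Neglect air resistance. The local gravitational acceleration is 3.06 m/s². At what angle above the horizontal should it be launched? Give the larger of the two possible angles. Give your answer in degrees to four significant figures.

From R = (v₀²/g) sin 2θ: sin 2θ = 3.06 × 273 / 2016.0 = 0.4144.
2θ = 24.48° or 180° − 24.48° = 155.5°, so θ = 12.24° or 77.76°.
The larger angle is 77.76°.

77.76°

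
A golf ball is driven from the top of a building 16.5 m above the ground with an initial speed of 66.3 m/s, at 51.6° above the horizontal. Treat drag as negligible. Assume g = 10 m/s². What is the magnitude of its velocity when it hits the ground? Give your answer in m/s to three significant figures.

68.7 m/s

Horizontal component vₓ = 66.30 cos 51.6° = 41.18 m/s; vertical v_y0 = 66.30 sin 51.6° = 51.96 m/s.
With up positive and y = 0 at the ground: y(t) = 16.5 + (51.96) t − 5.000 t². Setting y = 0 and taking the positive root: t = [51.96 + √(51.96² + 2·10.0·16.5)] / 10.0 = (51.96 + 55.04) / 10.0 = 10.70 s.
Vertical velocity at impact: v_y = v_y0 − g t = 51.96 − 10.0 × 10.70 = −55.04 m/s.
Speed: |v| = √(vₓ² + v_y²) = √(41.18² + 55.04²) = 68.74 m/s.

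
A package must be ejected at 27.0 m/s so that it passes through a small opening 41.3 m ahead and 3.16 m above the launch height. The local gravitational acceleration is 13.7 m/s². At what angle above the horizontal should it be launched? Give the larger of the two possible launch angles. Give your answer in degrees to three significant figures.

Trajectory: y = x tanθ − g x² (1 + tan²θ)/(2v₀²). With x = 41.3, y = 3.16, v₀ = 27.0, g = 13.7:
16.03 tan²θ − 41.3 tanθ + (19.19) = 0.
tanθ = [41.3 ± √(41.3² − 4 × 16.03 × (19.19))] / (2 × 16.03) = (41.3 ± 21.81) / 32.05, giving tanθ = 0.6081 or 1.969.
θ = 31.30° or 63.07°; the larger is 63.07°.

63.1°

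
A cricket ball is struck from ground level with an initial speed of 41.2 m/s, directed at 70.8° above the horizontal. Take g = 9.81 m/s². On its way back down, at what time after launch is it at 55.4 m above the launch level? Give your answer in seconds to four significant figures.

vₓ = 41.20 cos 70.8° = 13.55 m/s; v_y0 = 41.20 sin 70.8° = 38.91 m/s.
Set y = v_y0 t − ½ g t² = 55.4: 4.905 t² − 38.91 t + 55.4 = 0.
t = [38.91 ± √(38.91² − 2·9.81·55.4)] / 9.81 = (38.91 ± 20.66) / 9.81, so t = 1.860 s or t = 6.072 s.
The descending-branch root is 6.072 s.

6.072 s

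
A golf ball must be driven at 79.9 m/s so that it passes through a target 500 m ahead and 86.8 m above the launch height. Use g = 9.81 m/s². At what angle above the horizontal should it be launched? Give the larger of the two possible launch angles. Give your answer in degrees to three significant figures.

Trajectory: y = x tanθ − g x² (1 + tan²θ)/(2v₀²). With x = 500, y = 86.8, v₀ = 79.9, g = 9.81:
192.1 tan²θ − 500 tanθ + (278.9) = 0.
tanθ = [500 ± √(500² − 4 × 192.1 × (278.9))] / (2 × 192.1) = (500 ± 189.0) / 384.2, giving tanθ = 0.8095 or 1.794.
θ = 38.99° or 60.86°; the larger is 60.86°.

60.9°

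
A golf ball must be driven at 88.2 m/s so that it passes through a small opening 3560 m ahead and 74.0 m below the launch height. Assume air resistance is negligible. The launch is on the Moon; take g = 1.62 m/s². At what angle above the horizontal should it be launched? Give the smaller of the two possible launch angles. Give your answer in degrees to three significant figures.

22.4°

Trajectory: y = x tanθ − g x² (1 + tan²θ)/(2v₀²). With x = 3560, y = −74.0, v₀ = 88.2, g = 1.62:
1320 tan²θ − 3560 tanθ + (1246) = 0.
tanθ = [3560 ± √(3560² − 4 × 1320 × (1246))] / (2 × 1320) = (3560 ± 2470) / 2639, giving tanθ = 0.4132 or 2.285.
θ = 22.45° or 66.36°; the smaller is 22.45°.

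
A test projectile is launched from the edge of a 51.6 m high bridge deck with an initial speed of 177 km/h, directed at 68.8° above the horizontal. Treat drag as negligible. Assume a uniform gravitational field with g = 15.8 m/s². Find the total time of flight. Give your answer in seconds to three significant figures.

Convert: 177 km/h = 177/3.6 = 49.17 m/s.
Resolve: vₓ = 49.17 cos 68.8° = 17.78 m/s and v_y0 = 49.17 sin 68.8° = 45.84 m/s.
The projectile lands when y = 51.6 + (45.84) t − ½·15.8·t² = 0. Positive root: t = (45.84 + √(45.84² + 2·15.8·51.6)) / 15.8 = (45.84 + 61.09) / 15.8 = 6.768 s.

6.77 s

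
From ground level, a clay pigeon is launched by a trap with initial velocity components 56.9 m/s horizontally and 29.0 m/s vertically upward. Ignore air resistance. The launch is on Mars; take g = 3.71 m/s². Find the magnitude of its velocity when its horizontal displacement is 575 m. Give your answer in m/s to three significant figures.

Time to reach x = 575 m: t = x/vₓ = 575/56.90 = 10.11 s.
Vertical velocity there: v_y = v_y0 − g t = 29.00 − 3.71 × 10.11 = −8.491 m/s.
Speed: √(vₓ² + v_y²) = √(56.90² + 8.491²) = 57.53 m/s.

57.5 m/s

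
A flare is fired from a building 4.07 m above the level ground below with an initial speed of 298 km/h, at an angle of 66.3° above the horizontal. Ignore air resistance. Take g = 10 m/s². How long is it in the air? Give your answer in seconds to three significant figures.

Convert: 298 km/h = 298/3.6 = 82.78 m/s.
Horizontal component vₓ = 82.78 cos 66.3° = 33.27 m/s; vertical v_y0 = 82.78 sin 66.3° = 75.80 m/s.
Vertical motion (up positive, ground at y = 0): 5.000 t² − (75.80) t − 4.07 = 0, so t = (75.80 + √(75.80² + 2·10.0·4.07)) / 10.0 = (75.80 + 76.33) / 10.0 = 15.21 s.

15.2 s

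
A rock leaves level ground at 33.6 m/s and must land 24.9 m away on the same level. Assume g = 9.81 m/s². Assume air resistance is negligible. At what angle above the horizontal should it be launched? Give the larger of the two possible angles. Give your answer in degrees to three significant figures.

83.8°

Level-ground range R = v₀² sin(2θ)/g ⇒ sin(2θ) = gR/v₀² = 9.81 × 24.9 / 33.6² = 0.2164.
2θ = 12.50° or 180° − 12.50° = 167.5°, so θ = 6.248° or 83.75°.
The larger angle is 83.75°.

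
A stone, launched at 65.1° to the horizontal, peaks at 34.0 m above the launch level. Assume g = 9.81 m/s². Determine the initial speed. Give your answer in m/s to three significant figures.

28.5 m/s

At the peak v_y = 0, so v_y0 = √(2gH) = √(2 × 9.81 × 34.0) = 25.83 m/s.
v_y0 = v₀ sin θ ⇒ v₀ = 25.83 / sin 65.1° = 28.47 m/s.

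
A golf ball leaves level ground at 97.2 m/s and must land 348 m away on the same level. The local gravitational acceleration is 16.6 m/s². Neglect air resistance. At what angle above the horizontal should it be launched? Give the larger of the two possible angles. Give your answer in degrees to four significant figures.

From R = (v₀²/g) sin 2θ: sin 2θ = 16.6 × 348 / 9447.8 = 0.6114.
2θ = 37.69° or 180° − 37.69° = 142.3°, so θ = 18.85° or 71.15°.
The larger angle is 71.15°.

71.15°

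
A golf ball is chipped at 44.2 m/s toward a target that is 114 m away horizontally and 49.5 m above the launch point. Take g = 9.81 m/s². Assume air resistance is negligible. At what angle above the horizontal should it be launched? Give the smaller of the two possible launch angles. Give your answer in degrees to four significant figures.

Trajectory: y = x tanθ − g x² (1 + tan²θ)/(2v₀²). With x = 114, y = 49.5, v₀ = 44.2, g = 9.81:
32.63 tan²θ − 114 tanθ + (82.13) = 0.
tanθ = [114 ± √(114² − 4 × 32.63 × (82.13))] / (2 × 32.63) = (114 ± 47.72) / 65.26, giving tanθ = 1.016 or 2.478.
θ = 45.45° or 68.02°; the smaller is 45.45°.

45.45°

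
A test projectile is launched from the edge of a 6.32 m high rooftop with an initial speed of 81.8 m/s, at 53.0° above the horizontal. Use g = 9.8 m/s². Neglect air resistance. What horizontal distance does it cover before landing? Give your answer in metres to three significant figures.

Horizontal component vₓ = 81.80 cos 53.0° = 49.23 m/s; vertical v_y0 = 81.80 sin 53.0° = 65.33 m/s.
With up positive and y = 0 at the ground: y(t) = 6.32 + (65.33) t − 4.900 t². Setting y = 0 and taking the positive root: t = [65.33 + √(65.33² + 2·9.80·6.32)] / 9.80 = (65.33 + 66.27) / 9.80 = 13.43 s.
Horizontal distance: R = vₓ t = 49.23 × 13.43 = 661.1 m.

661 m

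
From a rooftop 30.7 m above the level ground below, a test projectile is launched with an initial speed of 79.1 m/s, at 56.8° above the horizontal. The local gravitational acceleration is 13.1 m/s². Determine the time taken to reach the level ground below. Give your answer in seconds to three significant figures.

Resolve: vₓ = 79.10 cos 56.8° = 43.31 m/s and v_y0 = 79.10 sin 56.8° = 66.19 m/s.
With up positive and y = 0 at the ground: y(t) = 30.7 + (66.19) t − 6.550 t². Setting y = 0 and taking the positive root: t = [66.19 + √(66.19² + 2·13.1·30.7)] / 13.1 = (66.19 + 72.01) / 13.1 = 10.55 s.

10.5 s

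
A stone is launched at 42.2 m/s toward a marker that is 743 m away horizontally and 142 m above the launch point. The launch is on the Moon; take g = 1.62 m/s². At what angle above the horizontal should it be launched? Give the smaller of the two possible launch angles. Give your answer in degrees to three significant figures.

34.6°

Trajectory: y = x tanθ − g x² (1 + tan²θ)/(2v₀²). With x = 743, y = 142, v₀ = 42.2, g = 1.62:
251.1 tan²θ − 743 tanθ + (393.1) = 0.
tanθ = [743 ± √(743² − 4 × 251.1 × (393.1))] / (2 × 251.1) = (743 ± 396.5) / 502.2, giving tanθ = 0.6899 or 2.269.
θ = 34.60° or 66.22°; the smaller is 34.60°.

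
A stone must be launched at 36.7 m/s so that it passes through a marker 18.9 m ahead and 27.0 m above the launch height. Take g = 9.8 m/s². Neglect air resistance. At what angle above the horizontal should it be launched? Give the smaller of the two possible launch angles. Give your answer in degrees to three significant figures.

Trajectory: y = x tanθ − g x² (1 + tan²θ)/(2v₀²). With x = 18.9, y = 27.0, v₀ = 36.7, g = 9.80:
1.300 tan²θ − 18.9 tanθ + (28.30) = 0.
tanθ = [18.9 ± √(18.9² − 4 × 1.300 × (28.30))] / (2 × 1.300) = (18.9 ± 14.50) / 2.599, giving tanθ = 1.695 or 12.85.
θ = 59.46° or 85.55°; the smaller is 59.46°.

59.5°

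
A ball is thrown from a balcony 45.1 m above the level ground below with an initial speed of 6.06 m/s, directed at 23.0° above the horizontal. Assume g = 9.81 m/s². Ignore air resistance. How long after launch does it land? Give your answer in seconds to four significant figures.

Resolve: vₓ = 6.060 cos 23.0° = 5.578 m/s and v_y0 = 6.060 sin 23.0° = 2.368 m/s.
Vertical motion (up positive, ground at y = 0): 4.905 t² − (2.368) t − 45.1 = 0, so t = (2.368 + √(2.368² + 2·9.81·45.1)) / 9.81 = (2.368 + 29.84) / 9.81 = 3.283 s.

3.283 s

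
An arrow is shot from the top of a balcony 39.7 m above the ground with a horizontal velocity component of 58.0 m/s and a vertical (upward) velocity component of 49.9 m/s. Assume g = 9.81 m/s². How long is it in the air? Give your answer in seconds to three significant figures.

With up positive and y = 0 at the ground: y(t) = 39.7 + (49.90) t − 4.905 t². Setting y = 0 and taking the positive root: t = [49.90 + √(49.90² + 2·9.81·39.7)] / 9.81 = (49.90 + 57.17) / 9.81 = 10.91 s.

10.9 s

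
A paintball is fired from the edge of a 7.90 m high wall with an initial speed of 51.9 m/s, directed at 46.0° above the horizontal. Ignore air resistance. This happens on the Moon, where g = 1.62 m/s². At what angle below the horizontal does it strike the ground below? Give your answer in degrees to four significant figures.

46.26°

Resolve: vₓ = 51.90 cos 46.0° = 36.05 m/s and v_y0 = 51.90 sin 46.0° = 37.33 m/s.
Vertical motion (up positive, ground at y = 0): 0.8100 t² − (37.33) t − 7.90 = 0, so t = (37.33 + √(37.33² + 2·1.62·7.90)) / 1.62 = (37.33 + 37.67) / 1.62 = 46.30 s.
At impact: v_y = v_y0 − g t = −37.67 m/s; vₓ = 36.05 m/s.
Angle below horizontal: arctan(|v_y|/vₓ) = arctan(37.67/36.05) = 46.26°.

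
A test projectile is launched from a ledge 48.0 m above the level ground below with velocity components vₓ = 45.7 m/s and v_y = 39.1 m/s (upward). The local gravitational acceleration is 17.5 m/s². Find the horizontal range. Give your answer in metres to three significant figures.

250 m

Vertical motion (up positive, ground at y = 0): 8.750 t² − (39.10) t − 48.0 = 0, so t = (39.10 + √(39.10² + 2·17.5·48.0)) / 17.5 = (39.10 + 56.65) / 17.5 = 5.471 s.
Horizontal distance: R = vₓ t = 45.70 × 5.471 = 250.0 m.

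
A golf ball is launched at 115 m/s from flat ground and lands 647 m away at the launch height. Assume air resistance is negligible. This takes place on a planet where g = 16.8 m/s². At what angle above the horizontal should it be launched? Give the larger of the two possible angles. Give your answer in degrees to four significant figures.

62.36°

Level-ground range R = v₀² sin(2θ)/g ⇒ sin(2θ) = gR/v₀² = 16.8 × 647 / 115² = 0.8219.
2θ = 55.28° or 180° − 55.28° = 124.7°, so θ = 27.64° or 62.36°.
The larger angle is 62.36°.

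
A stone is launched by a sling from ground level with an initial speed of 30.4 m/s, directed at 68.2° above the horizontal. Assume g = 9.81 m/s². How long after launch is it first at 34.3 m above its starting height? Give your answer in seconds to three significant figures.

1.74 s

Components: vₓ = 30.40 cos 68.2° = 11.29 m/s, v_y0 = 30.40 sin 68.2° = 28.23 m/s.
Height y(t) = 28.23 t − 4.905 t² = 34.3 gives 4.905 t² − 28.23 t + 34.3 = 0.
Quadratic formula: t = (28.23 ± √123.74) / 9.81 = (28.23 ± 11.12) / 9.81 → t = 1.743 s or 4.011 s.
The first (ascending) time is 1.743 s.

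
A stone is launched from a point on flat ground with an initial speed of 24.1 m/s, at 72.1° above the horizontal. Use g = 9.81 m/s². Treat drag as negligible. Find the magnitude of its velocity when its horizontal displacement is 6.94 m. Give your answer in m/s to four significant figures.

Components: vₓ = 24.10 cos 72.1° = 7.407 m/s, v_y0 = 24.10 sin 72.1° = 22.93 m/s.
x = vₓ t ⇒ t = 6.94/7.407 = 0.9369 s.
Vertical velocity there: v_y = v_y0 − g t = 22.93 − 9.81 × 0.9369 = 13.74 m/s.
Speed: √(vₓ² + v_y²) = √(7.407² + 13.74²) = 15.61 m/s.

15.61 m/s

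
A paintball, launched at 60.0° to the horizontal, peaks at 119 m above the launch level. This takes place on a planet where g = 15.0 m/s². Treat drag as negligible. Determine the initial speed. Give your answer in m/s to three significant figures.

69.0 m/s

At the peak v_y = 0, so v_y0 = √(2gH) = √(2 × 15.0 × 119) = 59.75 m/s.
v_y0 = v₀ sin θ ⇒ v₀ = 59.75 / sin 60.0° = 68.99 m/s.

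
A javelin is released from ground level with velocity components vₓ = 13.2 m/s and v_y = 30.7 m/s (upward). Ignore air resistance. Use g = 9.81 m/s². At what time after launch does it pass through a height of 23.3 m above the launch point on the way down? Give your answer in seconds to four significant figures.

Set y = v_y0 t − ½ g t² = 23.3: 4.905 t² − 30.70 t + 23.3 = 0.
Quadratic formula: t = (30.70 ± √485.34) / 9.81 = (30.70 ± 22.03) / 9.81 → t = 0.8837 s or 5.375 s.
The descending-branch root is 5.375 s.

5.375 s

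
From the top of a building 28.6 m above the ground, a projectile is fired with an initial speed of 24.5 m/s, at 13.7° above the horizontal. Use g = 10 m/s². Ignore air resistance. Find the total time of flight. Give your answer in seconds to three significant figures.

Horizontal component vₓ = 24.50 cos 13.7° = 23.80 m/s; vertical v_y0 = 24.50 sin 13.7° = 5.803 m/s.
The projectile lands when y = 28.6 + (5.803) t − ½·10.0·t² = 0. Positive root: t = (5.803 + √(5.803² + 2·10.0·28.6)) / 10.0 = (5.803 + 24.61) / 10.0 = 3.041 s.

3.04 s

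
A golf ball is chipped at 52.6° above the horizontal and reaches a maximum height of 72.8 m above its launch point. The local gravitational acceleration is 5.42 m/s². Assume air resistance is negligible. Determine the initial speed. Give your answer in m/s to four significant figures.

35.36 m/s

At the peak v_y = 0, so v_y0 = √(2gH) = √(2 × 5.42 × 72.8) = 28.09 m/s.
v_y0 = v₀ sin θ ⇒ v₀ = 28.09 / sin 52.6° = 35.36 m/s.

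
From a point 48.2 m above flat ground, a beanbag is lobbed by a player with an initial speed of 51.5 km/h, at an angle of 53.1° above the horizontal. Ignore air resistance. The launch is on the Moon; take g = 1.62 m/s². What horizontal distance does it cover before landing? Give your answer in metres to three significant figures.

Convert: 51.5 km/h = 51.5/3.6 = 14.31 m/s.
Horizontal component vₓ = 14.31 cos 53.1° = 8.589 m/s; vertical v_y0 = 14.31 sin 53.1° = 11.44 m/s.
With up positive and y = 0 at the ground: y(t) = 48.2 + (11.44) t − 0.8100 t². Setting y = 0 and taking the positive root: t = [11.44 + √(11.44² + 2·1.62·48.2)] / 1.62 = (11.44 + 16.94) / 1.62 = 17.52 s.
Horizontal distance: R = vₓ t = 8.589 × 17.52 = 150.5 m.

150 m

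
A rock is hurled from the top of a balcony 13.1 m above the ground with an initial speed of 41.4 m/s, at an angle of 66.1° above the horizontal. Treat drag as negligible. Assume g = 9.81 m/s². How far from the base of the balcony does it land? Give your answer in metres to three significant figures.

Horizontal component vₓ = 41.40 cos 66.1° = 16.77 m/s; vertical v_y0 = 41.40 sin 66.1° = 37.85 m/s.
Vertical motion (up positive, ground at y = 0): 4.905 t² − (37.85) t − 13.1 = 0, so t = (37.85 + √(37.85² + 2·9.81·13.1)) / 9.81 = (37.85 + 41.11) / 9.81 = 8.048 s.
Horizontal distance: R = vₓ t = 16.77 × 8.048 = 135.0 m.

135 m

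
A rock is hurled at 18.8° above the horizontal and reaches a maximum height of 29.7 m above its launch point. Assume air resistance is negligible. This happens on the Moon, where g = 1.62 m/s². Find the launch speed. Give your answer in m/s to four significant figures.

At the peak v_y = 0, so v_y0 = √(2gH) = √(2 × 1.62 × 29.7) = 9.810 m/s.
v_y0 = v₀ sin θ ⇒ v₀ = 9.810 / sin 18.8° = 30.44 m/s.

30.44 m/s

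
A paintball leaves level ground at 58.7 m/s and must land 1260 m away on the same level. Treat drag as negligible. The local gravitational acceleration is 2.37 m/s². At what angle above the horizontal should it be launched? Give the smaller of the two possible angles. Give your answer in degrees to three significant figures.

From R = (v₀²/g) sin 2θ: sin 2θ = 2.37 × 1260 / 3445.7 = 0.8666.
2θ = 60.07° or 180° − 60.07° = 119.9°, so θ = 30.04° or 59.96°.
The smaller angle is 30.04°.

30.0°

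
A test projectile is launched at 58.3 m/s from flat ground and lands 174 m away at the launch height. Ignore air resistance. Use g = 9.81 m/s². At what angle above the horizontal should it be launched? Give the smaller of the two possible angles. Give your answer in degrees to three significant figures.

From R = (v₀²/g) sin 2θ: sin 2θ = 9.81 × 174 / 3398.9 = 0.5022.
2θ = 30.15° or 180° − 30.15° = 149.9°, so θ = 15.07° or 74.93°.
The smaller angle is 15.07°.

15.1°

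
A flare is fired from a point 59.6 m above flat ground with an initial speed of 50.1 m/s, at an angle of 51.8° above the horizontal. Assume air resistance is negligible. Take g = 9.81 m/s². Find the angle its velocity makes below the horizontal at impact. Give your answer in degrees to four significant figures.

Horizontal component vₓ = 50.10 cos 51.8° = 30.98 m/s; vertical v_y0 = 50.10 sin 51.8° = 39.37 m/s.
The projectile lands when y = 59.6 + (39.37) t − ½·9.81·t² = 0. Positive root: t = (39.37 + √(39.37² + 2·9.81·59.6)) / 9.81 = (39.37 + 52.15) / 9.81 = 9.329 s.
At impact: v_y = v_y0 − g t = −52.15 m/s; vₓ = 30.98 m/s.
Angle below horizontal: arctan(|v_y|/vₓ) = arctan(52.15/30.98) = 59.28°.

59.28°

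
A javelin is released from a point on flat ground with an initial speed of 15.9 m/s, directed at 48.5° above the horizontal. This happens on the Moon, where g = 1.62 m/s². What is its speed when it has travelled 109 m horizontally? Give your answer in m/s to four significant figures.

Resolve: vₓ = 15.90 cos 48.5° = 10.54 m/s and v_y0 = 15.90 sin 48.5° = 11.91 m/s.
Time to reach x = 109 m: t = x/vₓ = 109/10.54 = 10.35 s.
Vertical velocity there: v_y = v_y0 − g t = 11.91 − 1.62 × 10.35 = −4.852 m/s.
Speed: √(vₓ² + v_y²) = √(10.54² + 4.852²) = 11.60 m/s.

11.60 m/s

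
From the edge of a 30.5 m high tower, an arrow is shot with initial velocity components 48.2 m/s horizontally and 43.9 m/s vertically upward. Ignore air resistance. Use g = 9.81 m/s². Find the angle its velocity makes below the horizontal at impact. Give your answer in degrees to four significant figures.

Vertical motion (up positive, ground at y = 0): 4.905 t² − (43.90) t − 30.5 = 0, so t = (43.90 + √(43.90² + 2·9.81·30.5)) / 9.81 = (43.90 + 50.26) / 9.81 = 9.598 s.
At impact: v_y = v_y0 − g t = −50.26 m/s; vₓ = 48.20 m/s.
Angle below horizontal: arctan(|v_y|/vₓ) = arctan(50.26/48.20) = 46.20°.

46.20°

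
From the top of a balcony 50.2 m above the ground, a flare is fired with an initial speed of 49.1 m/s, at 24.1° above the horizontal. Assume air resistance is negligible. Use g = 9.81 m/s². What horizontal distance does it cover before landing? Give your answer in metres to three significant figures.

262 m

vₓ = 49.10 cos 24.1° = 44.82 m/s; v_y0 = 49.10 sin 24.1° = 20.05 m/s.
With up positive and y = 0 at the ground: y(t) = 50.2 + (20.05) t − 4.905 t². Setting y = 0 and taking the positive root: t = [20.05 + √(20.05² + 2·9.81·50.2)] / 9.81 = (20.05 + 37.24) / 9.81 = 5.840 s.
Horizontal distance: R = vₓ t = 44.82 × 5.840 = 261.7 m.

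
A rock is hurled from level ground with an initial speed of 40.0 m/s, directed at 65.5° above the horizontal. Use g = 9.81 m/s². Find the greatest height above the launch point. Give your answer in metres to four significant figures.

67.53 m

Horizontal component vₓ = 40.00 cos 65.5° = 16.59 m/s; vertical v_y0 = 40.00 sin 65.5° = 36.40 m/s.
Maximum height: H = v_y0² / (2g) = 36.40² / (2 × 9.81) = 67.53 m.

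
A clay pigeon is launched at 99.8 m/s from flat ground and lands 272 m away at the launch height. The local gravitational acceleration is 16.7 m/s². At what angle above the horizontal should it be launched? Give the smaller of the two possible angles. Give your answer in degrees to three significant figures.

13.6°

R = v₀² sin 2θ / g gives sin 2θ = gR/v₀² = 16.7·272/99.8² = 0.4561.
2θ = 27.13° or 180° − 27.13° = 152.9°, so θ = 13.57° or 76.43°.
The smaller angle is 13.57°.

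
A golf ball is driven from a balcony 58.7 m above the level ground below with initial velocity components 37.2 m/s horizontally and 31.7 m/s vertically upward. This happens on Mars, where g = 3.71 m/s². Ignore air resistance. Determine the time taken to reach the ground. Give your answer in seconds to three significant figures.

With up positive and y = 0 at the ground: y(t) = 58.7 + (31.70) t − 1.855 t². Setting y = 0 and taking the positive root: t = [31.70 + √(31.70² + 2·3.71·58.7)] / 3.71 = (31.70 + 37.95) / 3.71 = 18.77 s.

18.8 s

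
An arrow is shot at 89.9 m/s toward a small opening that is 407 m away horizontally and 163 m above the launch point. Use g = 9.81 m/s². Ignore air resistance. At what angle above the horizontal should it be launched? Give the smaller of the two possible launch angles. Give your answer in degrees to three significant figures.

39.0°

Trajectory: y = x tanθ − g x² (1 + tan²θ)/(2v₀²). With x = 407, y = 163, v₀ = 89.9, g = 9.81:
100.5 tan²θ − 407 tanθ + (263.5) = 0.
tanθ = [407 ± √(407² − 4 × 100.5 × (263.5))] / (2 × 100.5) = (407 ± 244.3) / 201.1, giving tanθ = 0.8093 or 3.239.
θ = 38.98° or 72.84°; the smaller is 38.98°.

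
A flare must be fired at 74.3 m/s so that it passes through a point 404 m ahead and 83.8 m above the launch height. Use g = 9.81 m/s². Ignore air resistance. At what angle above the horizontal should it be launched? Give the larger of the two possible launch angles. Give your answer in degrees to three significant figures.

Trajectory: y = x tanθ − g x² (1 + tan²θ)/(2v₀²). With x = 404, y = 83.8, v₀ = 74.3, g = 9.81:
145.0 tan²θ − 404 tanθ + (228.8) = 0.
tanθ = [404 ± √(404² − 4 × 145.0 × (228.8))] / (2 × 145.0) = (404 ± 174.6) / 290.0, giving tanθ = 0.7909 or 1.995.
θ = 38.34° or 63.38°; the larger is 63.38°.

63.4°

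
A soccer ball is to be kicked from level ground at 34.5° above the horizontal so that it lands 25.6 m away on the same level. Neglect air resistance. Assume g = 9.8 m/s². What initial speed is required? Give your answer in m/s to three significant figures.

Level-ground range: R = v₀² sin(2θ)/g, so v₀ = √(gR / sin 2θ).
v₀ = √(9.80 × 25.6 / sin 69.00°) = √(250.9 / 0.9336) = √268.73 = 16.39 m/s.

16.4 m/s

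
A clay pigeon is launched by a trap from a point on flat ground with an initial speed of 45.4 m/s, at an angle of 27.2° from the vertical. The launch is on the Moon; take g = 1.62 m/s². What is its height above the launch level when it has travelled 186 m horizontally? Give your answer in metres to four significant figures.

Components: vₓ = 45.40 sin 27.2° = 20.75 m/s, v_y0 = 45.40 cos 27.2° = 40.38 m/s.
At x = 186 m, t = x/vₓ = 186/20.75 = 8.963 s.
Height: y = v_y0 t − ½ g t² = 40.38 × 8.963 − 0.8100 × 8.963² = 361.9 − 65.07 = 296.8 m.

296.8 m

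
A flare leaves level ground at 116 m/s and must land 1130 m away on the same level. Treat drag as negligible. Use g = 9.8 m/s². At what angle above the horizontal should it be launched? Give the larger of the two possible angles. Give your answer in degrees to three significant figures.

62.3°

From R = (v₀²/g) sin 2θ: sin 2θ = 9.80 × 1130 / 13456 = 0.8230.
2θ = 55.38° or 180° − 55.38° = 124.6°, so θ = 27.69° or 62.31°.
The larger angle is 62.31°.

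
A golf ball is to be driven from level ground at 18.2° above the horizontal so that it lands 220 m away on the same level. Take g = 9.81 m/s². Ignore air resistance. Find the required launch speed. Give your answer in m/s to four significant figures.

On level ground R = v₀² sin 2θ / g ⇒ v₀ = √(gR / sin 2θ).
v₀ = √(9.81 × 220 / sin 36.40°) = √(2158 / 0.5934) = √3636.9 = 60.31 m/s.

60.31 m/s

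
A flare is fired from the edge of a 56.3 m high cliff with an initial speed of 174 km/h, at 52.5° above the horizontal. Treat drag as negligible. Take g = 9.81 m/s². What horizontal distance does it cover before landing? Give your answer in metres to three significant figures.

Convert: 174 km/h = 174/3.6 = 48.33 m/s.
Resolve: vₓ = 48.33 cos 52.5° = 29.42 m/s and v_y0 = 48.33 sin 52.5° = 38.35 m/s.
The projectile lands when y = 56.3 + (38.35) t − ½·9.81·t² = 0. Positive root: t = (38.35 + √(38.35² + 2·9.81·56.3)) / 9.81 = (38.35 + 50.74) / 9.81 = 9.082 s.
Horizontal distance: R = vₓ t = 29.42 × 9.082 = 267.2 m.

267 m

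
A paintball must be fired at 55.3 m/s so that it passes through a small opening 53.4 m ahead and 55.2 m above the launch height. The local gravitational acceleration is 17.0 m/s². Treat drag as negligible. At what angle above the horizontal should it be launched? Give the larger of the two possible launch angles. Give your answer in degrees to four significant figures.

79.13°

Trajectory: y = x tanθ − g x² (1 + tan²θ)/(2v₀²). With x = 53.4, y = 55.2, v₀ = 55.3, g = 17.0:
7.926 tan²θ − 53.4 tanθ + (63.13) = 0.
tanθ = [53.4 ± √(53.4² − 4 × 7.926 × (63.13))] / (2 × 7.926) = (53.4 ± 29.16) / 15.85, giving tanθ = 1.529 or 5.208.
θ = 56.82° or 79.13°; the larger is 79.13°.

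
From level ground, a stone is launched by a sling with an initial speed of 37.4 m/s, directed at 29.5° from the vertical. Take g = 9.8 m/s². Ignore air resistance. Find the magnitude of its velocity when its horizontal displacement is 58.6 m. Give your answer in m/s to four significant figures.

18.47 m/s

Horizontal component vₓ = 37.40 sin 29.5° = 18.42 m/s; vertical v_y0 = 37.40 cos 29.5° = 32.55 m/s.
Time to reach x = 58.6 m: t = x/vₓ = 58.6/18.42 = 3.182 s.
Vertical velocity there: v_y = v_y0 − g t = 32.55 − 9.80 × 3.182 = 1.369 m/s.
Speed: √(vₓ² + v_y²) = √(18.42² + 1.369²) = 18.47 m/s.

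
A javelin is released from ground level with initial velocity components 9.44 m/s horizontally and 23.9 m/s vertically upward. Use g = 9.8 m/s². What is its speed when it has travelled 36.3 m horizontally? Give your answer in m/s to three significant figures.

16.7 m/s

x = vₓ t ⇒ t = 36.3/9.440 = 3.845 s.
Vertical velocity there: v_y = v_y0 − g t = 23.90 − 9.80 × 3.845 = −13.78 m/s.
Speed: √(vₓ² + v_y²) = √(9.440² + 13.78²) = 16.71 m/s.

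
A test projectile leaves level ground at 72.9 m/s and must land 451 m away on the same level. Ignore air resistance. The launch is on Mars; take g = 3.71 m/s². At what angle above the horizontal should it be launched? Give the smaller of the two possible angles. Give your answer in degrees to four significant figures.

9.176°

From R = (v₀²/g) sin 2θ: sin 2θ = 3.71 × 451 / 5314.4 = 0.3148.
2θ = 18.35° or 180° − 18.35° = 161.6°, so θ = 9.176° or 80.82°.
The smaller angle is 9.176°.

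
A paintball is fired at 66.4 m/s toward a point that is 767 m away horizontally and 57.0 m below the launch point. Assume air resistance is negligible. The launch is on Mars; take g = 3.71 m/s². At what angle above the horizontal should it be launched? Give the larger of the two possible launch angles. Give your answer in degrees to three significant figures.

Trajectory: y = x tanθ − g x² (1 + tan²θ)/(2v₀²). With x = 767, y = −57.0, v₀ = 66.4, g = 3.71:
247.5 tan²θ − 767 tanθ + (190.5) = 0.
tanθ = [767 ± √(767² − 4 × 247.5 × (190.5))] / (2 × 247.5) = (767 ± 632.2) / 495.0, giving tanθ = 0.2723 or 2.827.
θ = 15.23° or 70.52°; the larger is 70.52°.

70.5°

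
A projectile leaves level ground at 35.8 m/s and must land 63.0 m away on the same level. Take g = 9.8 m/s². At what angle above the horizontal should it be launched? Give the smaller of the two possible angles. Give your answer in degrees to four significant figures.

14.40°

R = v₀² sin 2θ / g gives sin 2θ = gR/v₀² = 9.80·63.0/35.8² = 0.4817.
2θ = 28.80° or 180° − 28.80° = 151.2°, so θ = 14.40° or 75.60°.
The smaller angle is 14.40°.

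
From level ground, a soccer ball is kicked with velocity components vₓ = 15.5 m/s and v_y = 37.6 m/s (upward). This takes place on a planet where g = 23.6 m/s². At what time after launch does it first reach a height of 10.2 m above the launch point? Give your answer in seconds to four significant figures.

Require v_y0 t − ½ g t² = 10.2, i.e. 11.80 t² − 37.60 t + 10.2 = 0.
Quadratic formula: t = (37.60 ± √932.32) / 23.6 = (37.60 ± 30.53) / 23.6 → t = 0.2994 s or 2.887 s.
The first (ascending) time is 0.2994 s.

0.2994 s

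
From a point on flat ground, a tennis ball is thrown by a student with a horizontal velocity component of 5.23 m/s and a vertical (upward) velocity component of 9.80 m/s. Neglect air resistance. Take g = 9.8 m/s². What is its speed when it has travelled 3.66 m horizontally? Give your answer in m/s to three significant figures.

Time to reach x = 3.66 m: t = x/vₓ = 3.66/5.230 = 0.6998 s.
Vertical velocity there: v_y = v_y0 − g t = 9.800 − 9.80 × 0.6998 = 2.942 m/s.
Speed: √(vₓ² + v_y²) = √(5.230² + 2.942²) = 6.001 m/s.

6.00 m/s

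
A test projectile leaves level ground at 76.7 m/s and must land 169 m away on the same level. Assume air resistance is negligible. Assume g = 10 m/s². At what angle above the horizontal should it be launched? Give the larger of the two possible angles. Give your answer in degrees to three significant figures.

From R = (v₀²/g) sin 2θ: sin 2θ = 10.0 × 169 / 5882.9 = 0.2873.
2θ = 16.69° or 180° − 16.69° = 163.3°, so θ = 8.347° or 81.65°.
The larger angle is 81.65°.

81.7°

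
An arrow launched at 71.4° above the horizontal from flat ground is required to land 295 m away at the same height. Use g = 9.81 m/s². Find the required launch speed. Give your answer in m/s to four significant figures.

69.18 m/s

From R = (v₀² / g) sin 2θ: v₀ = √(gR / sin 2θ).
v₀ = √(9.81 × 295 / sin 142.8°) = √(2894 / 0.6046) = √4786.6 = 69.18 m/s.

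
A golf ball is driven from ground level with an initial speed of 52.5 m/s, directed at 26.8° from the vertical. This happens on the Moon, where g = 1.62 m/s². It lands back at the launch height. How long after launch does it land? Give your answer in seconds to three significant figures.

57.9 s

Components: vₓ = 52.50 sin 26.8° = 23.67 m/s, v_y0 = 52.50 cos 26.8° = 46.86 m/s.
Landing at launch height ⇒ T = 2 v_y0 / g = 2 × 46.86 / 1.62 = 57.85 s.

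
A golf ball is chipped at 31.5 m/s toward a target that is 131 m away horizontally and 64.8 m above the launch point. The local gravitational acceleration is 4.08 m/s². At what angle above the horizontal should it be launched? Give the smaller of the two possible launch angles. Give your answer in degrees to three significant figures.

47.1°

Trajectory: y = x tanθ − g x² (1 + tan²θ)/(2v₀²). With x = 131, y = 64.8, v₀ = 31.5, g = 4.08:
35.28 tan²θ − 131 tanθ + (100.1) = 0.
tanθ = [131 ± √(131² − 4 × 35.28 × (100.1))] / (2 × 35.28) = (131 ± 55.11) / 70.56, giving tanθ = 1.076 or 2.637.
θ = 47.08° or 69.24°; the smaller is 47.08°.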